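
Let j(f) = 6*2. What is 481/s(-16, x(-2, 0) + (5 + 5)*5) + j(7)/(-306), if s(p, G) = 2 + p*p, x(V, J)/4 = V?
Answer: 8005/4386 ≈ 1.8251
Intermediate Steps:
x(V, J) = 4*V
j(f) = 12
s(p, G) = 2 + p**2
481/s(-16, x(-2, 0) + (5 + 5)*5) + j(7)/(-306) = 481/(2 + (-16)**2) + 12/(-306) = 481/(2 + 256) + 12*(-1/306) = 481/258 - 2/51 = 8005/4386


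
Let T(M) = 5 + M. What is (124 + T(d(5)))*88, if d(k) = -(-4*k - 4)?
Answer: 13464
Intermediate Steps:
d(k) = 4 + 4*k (d(k) = -(-4 - 4*k) = 4 + 4*k)
(124 + T(d(5)))*88 = (124 + (5 + (4 + 4*5)))*88 = (124 + (5 + (4 + 20)))*88 = (124 + (5 + 24))*88 = (124 + 29)*88 = 153*88 = 13464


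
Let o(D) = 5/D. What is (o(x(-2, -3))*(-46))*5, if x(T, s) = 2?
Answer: -575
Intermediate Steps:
(o(x(-2, -3))*(-46))*5 = ((5/2)*(-46))*5 = -115*5 = -575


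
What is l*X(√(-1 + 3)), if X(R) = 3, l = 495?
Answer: 1485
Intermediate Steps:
l*X(√(-1 + 3)) = 495*3 = 1485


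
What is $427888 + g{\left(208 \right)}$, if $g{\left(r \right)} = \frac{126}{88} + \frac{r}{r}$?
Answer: $\frac{18827179}{44} \approx 4.2789 \cdot 10^{5}$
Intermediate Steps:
$g{\left(r \right)} = \frac{107}{44}$ ($g{\left(r \right)} = 126 \cdot \frac{1}{88} + 1 = \frac{63}{44} + 1 = \frac{107}{44}$)
$427888 + g{\left(208 \right)} = 427888 + \frac{107}{44} = \frac{18827179}{44}$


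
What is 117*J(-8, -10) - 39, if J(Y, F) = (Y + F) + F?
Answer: -3315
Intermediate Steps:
J(Y, F) = Y + 2*F (J(Y, F) = (F + Y) + F = Y + 2*F)
117*J(-8, -10) - 39 = 117*(-8 + 2*(-10)) - 39 = 117*(-8 - 20) - 39 = 117*(-28) - 39 = -3276 - 39 = -3315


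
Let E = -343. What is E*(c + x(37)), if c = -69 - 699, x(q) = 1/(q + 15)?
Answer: 13697705/52 ≈ 2.6342e+5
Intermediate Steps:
x(q) = 1/(15 + q)
c = -768
E*(c + x(37)) = -343*(-768 + 1/(15 + 37)) = -343*(-768 + 1/52) = -343*(-39935/52) = 13697705/52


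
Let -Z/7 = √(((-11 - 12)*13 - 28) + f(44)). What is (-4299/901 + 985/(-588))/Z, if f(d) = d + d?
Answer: -3415297*I*√239/886335324 ≈ -0.05957*I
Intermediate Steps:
f(d) = 2*d
Z = -7*I*√239 (Z = -7*√(((-11 - 12)*13 - 28) + 2*44) = -7*√((-23*13 - 28) + 88) = -7*√((-299 - 28) + 88) = -7*√(-327 + 88) = -7*I*√239 ≈ -108.22*I)
(-4299/901 + 985/(-588))/Z = (-4299/901 + 985/(-588))/((-7*I*√239)) = (-4299*1/901 + 985*(-1/588))*(I*√239/1673) = (-4299/901 - 985/588)*(I*√239/1673) = -3415297*I*√239/886335324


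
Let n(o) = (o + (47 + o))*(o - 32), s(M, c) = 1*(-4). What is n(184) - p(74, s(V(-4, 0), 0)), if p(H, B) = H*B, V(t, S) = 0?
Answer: 63376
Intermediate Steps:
s(M, c) = -4
p(H, B) = B*H
n(o) = (-32 + o)*(47 + 2*o) (n(o) = (47 + 2*o)*(-32 + o) = (-32 + o)*(47 + 2*o))
n(184) - p(74, s(V(-4, 0), 0)) = (-1504 - 17*184 + 2*184²) - (-4)*74 = (-1504 - 3128 + 2*33856) - 1*(-296) = (-1504 - 3128 + 67712) + 296 = 63080 + 296 = 63376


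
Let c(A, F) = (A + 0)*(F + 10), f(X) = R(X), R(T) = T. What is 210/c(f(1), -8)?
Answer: 105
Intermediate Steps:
f(X) = X
c(A, F) = A*(10 + F)
210/c(f(1), -8) = 210/((1*(10 - 8))) = 210/((1*2)) = 210/2 = 210*(1/2) = 105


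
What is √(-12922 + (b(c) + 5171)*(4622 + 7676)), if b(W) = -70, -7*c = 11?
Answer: 2*√15679794 ≈ 7919.5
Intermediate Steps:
c = -11/7 (c = -⅐*11 = -11/7 ≈ -1.5714)
√(-12922 + (b(c) + 5171)*(4622 + 7676)) = √(-12922 + (-70 + 5171)*(4622 + 7676)) = √(-12922 + 5101*12298) = √(-12922 + 62732098) = √62719176 = 2*√15679794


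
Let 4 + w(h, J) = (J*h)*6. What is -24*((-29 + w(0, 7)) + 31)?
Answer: 48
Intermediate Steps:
w(h, J) = -4 + 6*J*h (w(h, J) = -4 + (J*h)*6 = -4 + 6*J*h)
-24*((-29 + w(0, 7)) + 31) = -24*((-29 + (-4 + 6*7*0)) + 31) = -24*((-29 + (-4 + 0)) + 31) = -24*((-29 - 4) + 31) = -24*(-33 + 31) = -24*(-2) = 48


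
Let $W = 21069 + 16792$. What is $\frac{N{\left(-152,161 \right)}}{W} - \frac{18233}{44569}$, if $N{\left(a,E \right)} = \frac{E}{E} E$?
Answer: $- \frac{683144004}{1687426909} \approx -0.40484$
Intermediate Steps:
$W = 37861$
$N{\left(a,E \right)} = E$ ($N{\left(a,E \right)} = 1 E = E$)
$\frac{N{\left(-152,161 \right)}}{W} - \frac{18233}{44569} = \frac{161}{37861} - \frac{18233}{44569} = - \frac{683144004}{1687426909}$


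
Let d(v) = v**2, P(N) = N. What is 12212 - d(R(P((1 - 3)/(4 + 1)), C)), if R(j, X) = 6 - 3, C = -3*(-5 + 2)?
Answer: 12203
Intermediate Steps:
C = 9 (C = -3*(-3) = 9)
R(j, X) = 3
12212 - d(R(P((1 - 3)/(4 + 1)), C)) = 12212 - 1*3**2 = 12212 - 1*9 = 12212 - 9 = 12203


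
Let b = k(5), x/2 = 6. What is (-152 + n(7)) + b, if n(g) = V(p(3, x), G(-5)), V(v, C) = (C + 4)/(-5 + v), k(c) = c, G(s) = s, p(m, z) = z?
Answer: -1030/7 ≈ -147.14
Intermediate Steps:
x = 12 (x = 2*6 = 12)
V(v, C) = (4 + C)/(-5 + v)
b = 5
n(g) = -⅐ (n(g) = (4 - 5)/(-5 + 12) = -1/7 = (⅐)*(-1) = -⅐)
(-152 + n(7)) + b = (-152 - ⅐) + 5 = -1065/7 + 5 = -1030/7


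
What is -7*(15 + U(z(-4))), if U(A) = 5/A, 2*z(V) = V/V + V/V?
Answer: -140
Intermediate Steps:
z(V) = 1 (z(V) = (V/V + V/V)/2 = (1 + 1)/2 = (½)*2 = 1)
-7*(15 + U(z(-4))) = -7*(15 + 5/1) = -7*(15 + 5*1) = -7*(15 + 5) = -7*20 = -140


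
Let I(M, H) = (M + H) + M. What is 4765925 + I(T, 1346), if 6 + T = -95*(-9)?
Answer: 4768969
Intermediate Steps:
T = 849 (T = -6 - 95*(-9) = -6 + 855 = 849)
I(M, H) = H + 2*M (I(M, H) = (H + M) + M = H + 2*M)
4765925 + I(T, 1346) = 4765925 + (1346 + 2*849) = 4765925 + (1346 + 1698) = 4765925 + 3044 = 4768969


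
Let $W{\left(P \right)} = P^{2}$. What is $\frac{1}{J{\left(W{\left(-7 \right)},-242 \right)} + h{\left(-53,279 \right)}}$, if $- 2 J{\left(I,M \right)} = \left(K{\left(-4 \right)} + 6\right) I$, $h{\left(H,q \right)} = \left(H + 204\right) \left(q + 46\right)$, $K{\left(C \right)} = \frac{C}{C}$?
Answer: $\frac{2}{97807} \approx 2.0448 \cdot 10^{-5}$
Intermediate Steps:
$K{\left(C \right)} = 1$
$h{\left(H,q \right)} = \left(46 + q\right) \left(204 + H\right)$ ($h{\left(H,q \right)} = \left(204 + H\right) \left(46 + q\right) = \left(46 + q\right) \left(204 + H\right)$)
$J{\left(I,M \right)} = - \frac{7 I}{2}$ ($J{\left(I,M \right)} = - \frac{\left(1 + 6\right) I}{2} = - \frac{7 I}{2}$)
$\frac{1}{J{\left(W{\left(-7 \right)},-242 \right)} + h{\left(-53,279 \right)}} = \frac{1}{- \frac{7 \left(-7\right)^{2}}{2} + \left(9384 + 46 \left(-53\right) + 204 \cdot 279 - 14787\right)} = \frac{1}{\left(- \frac{7}{2}\right) 49 + \left(9384 - 2438 + 56916 - 14787\right)} = \frac{1}{- \frac{343}{2} + 49075} = \frac{1}{\frac{97807}{2}} = \frac{2}{97807}$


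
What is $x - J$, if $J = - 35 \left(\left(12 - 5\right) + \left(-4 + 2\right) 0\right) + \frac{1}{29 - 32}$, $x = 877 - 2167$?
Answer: $- \frac{3134}{3} \approx -1044.7$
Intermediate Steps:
$x = -1290$
$J = - \frac{736}{3}$ ($J = - 35 \left(7 - 0\right) + \frac{1}{-3} = - 35 \left(7 + 0\right) - \frac{1}{3} = \left(-35\right) 7 - \frac{1}{3} = -245 - \frac{1}{3} = - \frac{736}{3} \approx -245.33$)
$x - J = -1290 - - \frac{736}{3} = -1290 + \frac{736}{3} = - \frac{3134}{3}$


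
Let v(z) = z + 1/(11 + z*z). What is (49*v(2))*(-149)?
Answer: -226331/15 ≈ -15089.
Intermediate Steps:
v(z) = z + 1/(11 + z²)
(49*v(2))*(-149) = (49*((1 + 2³ + 11*2)/(11 + 2²)))*(-149) = (49*((1 + 8 + 22)/(11 + 4)))*(-149) = (49*(31/15))*(-149) = (1519/15)*(-149) = -226331/15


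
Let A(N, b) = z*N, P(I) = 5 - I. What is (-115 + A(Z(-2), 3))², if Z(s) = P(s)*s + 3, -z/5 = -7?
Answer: 250000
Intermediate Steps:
z = 35 (z = -5*(-7) = 35)
Z(s) = 3 + s*(5 - s) (Z(s) = (5 - s)*s + 3 = s*(5 - s) + 3 = 3 + s*(5 - s))
A(N, b) = 35*N
(-115 + A(Z(-2), 3))² = (-115 + 35*(3 - 1*(-2)*(-5 - 2)))² = (-115 + 35*(3 - 1*(-2)*(-7)))² = (-115 + 35*(3 - 14))² = (-115 + 35*(-11))² = (-115 - 385)² = (-500)² = 250000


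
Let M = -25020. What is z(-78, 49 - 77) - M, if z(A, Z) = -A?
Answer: 25098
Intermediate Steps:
z(-78, 49 - 77) - M = -1*(-78) - 1*(-25020) = 78 + 25020 = 25098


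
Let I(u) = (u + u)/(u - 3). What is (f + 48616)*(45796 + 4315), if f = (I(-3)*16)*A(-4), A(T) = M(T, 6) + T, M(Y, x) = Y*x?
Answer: 2413746648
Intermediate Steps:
A(T) = 7*T (A(T) = T*6 + T = 6*T + T = 7*T)
I(u) = 2*u/(-3 + u) (I(u) = (2*u)/(-3 + u) = 2*u/(-3 + u))
f = -448 (f = ((2*(-3)/(-3 - 3))*16)*(7*(-4)) = ((2*(-3)/(-6))*16)*(-28) = ((2*(-3)*(-⅙))*16)*(-28) = (1*16)*(-28) = 16*(-28) = -448)
(f + 48616)*(45796 + 4315) = (-448 + 48616)*(45796 + 4315) = 48168*50111 = 2413746648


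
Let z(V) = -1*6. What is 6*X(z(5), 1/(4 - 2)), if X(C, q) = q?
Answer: 3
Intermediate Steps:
z(V) = -6
6*X(z(5), 1/(4 - 2)) = 6/(4 - 2) = 6/2 = 6*(1/2) = 3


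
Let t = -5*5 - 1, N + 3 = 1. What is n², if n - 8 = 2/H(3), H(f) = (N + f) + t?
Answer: 39204/625 ≈ 62.726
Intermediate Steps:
N = -2 (N = -3 + 1 = -2)
t = -26 (t = -25 - 1 = -26)
H(f) = -28 + f (H(f) = (-2 + f) - 26 = -28 + f)
n = 198/25 (n = 8 + 2/(-28 + 3) = 8 + 2/(-25) = 8 + 2*(-1/25) = 8 - 2/25 = 198/25 ≈ 7.9200)
n² = (198/25)² = 39204/625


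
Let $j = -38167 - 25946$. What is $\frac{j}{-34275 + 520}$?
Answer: $\frac{1491}{785} \approx 1.8994$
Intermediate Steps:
$j = -64113$
$\frac{j}{-34275 + 520} = - \frac{64113}{-34275 + 520} = - \frac{64113}{-33755} = \left(-64113\right) \left(- \frac{1}{33755}\right) = \frac{1491}{785}$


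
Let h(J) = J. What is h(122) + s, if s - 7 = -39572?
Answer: -39443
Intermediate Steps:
s = -39565 (s = 7 - 39572 = -39565)
h(122) + s = 122 - 39565 = -39443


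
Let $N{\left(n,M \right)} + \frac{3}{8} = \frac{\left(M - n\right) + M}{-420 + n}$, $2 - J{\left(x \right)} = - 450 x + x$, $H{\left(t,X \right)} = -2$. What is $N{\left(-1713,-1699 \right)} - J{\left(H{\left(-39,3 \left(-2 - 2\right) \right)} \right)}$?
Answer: $\frac{15296425}{17064} \approx 896.42$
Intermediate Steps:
$J{\left(x \right)} = 2 + 449 x$ ($J{\left(x \right)} = 2 - \left(- 450 x + x\right) = 2 - - 449 x = 2 + 449 x$)
$N{\left(n,M \right)} = - \frac{3}{8} + \frac{- n + 2 M}{-420 + n}$ ($N{\left(n,M \right)} = - \frac{3}{8} + \frac{\left(M - n\right) + M}{-420 + n} = - \frac{3}{8} + \frac{- n + 2 M}{-420 + n}$)
$N{\left(-1713,-1699 \right)} - J{\left(H{\left(-39,3 \left(-2 - 2\right) \right)} \right)} = \frac{1260 - -18843 + 16 \left(-1699\right)}{8 \left(-420 - 1713\right)} - \left(2 + 449 \left(-2\right)\right) = \frac{1260 + 18843 - 27184}{8 \left(-2133\right)} - \left(2 - 898\right) = \frac{1}{8} \left(- \frac{1}{2133}\right) \left(-7081\right) - -896 = \frac{7081}{17064} + 896 = \frac{15296425}{17064}$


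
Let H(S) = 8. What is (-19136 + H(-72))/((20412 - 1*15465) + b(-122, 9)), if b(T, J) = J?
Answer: -1594/413 ≈ -3.8596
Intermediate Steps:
(-19136 + H(-72))/((20412 - 1*15465) + b(-122, 9)) = (-19136 + 8)/((20412 - 1*15465) + 9) = -19128/((20412 - 15465) + 9) = -19128/(4947 + 9) = -19128/4956 = -19128*1/4956 = -1594/413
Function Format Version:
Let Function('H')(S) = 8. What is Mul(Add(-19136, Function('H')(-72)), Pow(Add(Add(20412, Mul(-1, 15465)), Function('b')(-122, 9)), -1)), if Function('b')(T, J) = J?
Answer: Rational(-1594, 413) ≈ -3.8596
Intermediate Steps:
Mul(Add(-19136, Function('H')(-72)), Pow(Add(Add(20412, Mul(-1, 15465)), Function('b')(-122, 9)), -1)) = Mul(Add(-19136, 8), Pow(Add(Add(20412, Mul(-1, 15465)), 9), -1)) = Mul(-19128, Pow(Add(Add(20412, -15465), 9), -1)) = Mul(-19128, Pow(Add(4947, 9), -1)) = Mul(-19128, Pow(4956, -1)) = Mul(-19128, Rational(1, 4956)) = Rational(-1594, 413)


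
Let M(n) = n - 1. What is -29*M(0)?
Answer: 29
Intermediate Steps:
M(n) = -1 + n
-29*M(0) = -29*(-1 + 0) = -29*(-1) = 29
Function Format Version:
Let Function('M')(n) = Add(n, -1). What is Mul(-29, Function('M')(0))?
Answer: 29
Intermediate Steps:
Function('M')(n) = Add(-1, n)
Mul(-29, Function('M')(0)) = Mul(-29, Add(-1, 0)) = Mul(-29, -1) = 29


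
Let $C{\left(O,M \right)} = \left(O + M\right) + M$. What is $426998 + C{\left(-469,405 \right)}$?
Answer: $427339$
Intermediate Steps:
$C{\left(O,M \right)} = O + 2 M$ ($C{\left(O,M \right)} = \left(M + O\right) + M = O + 2 M$)
$426998 + C{\left(-469,405 \right)} = 426998 + \left(-469 + 2 \cdot 405\right) = 426998 + \left(-469 + 810\right) = 426998 + 341 = 427339$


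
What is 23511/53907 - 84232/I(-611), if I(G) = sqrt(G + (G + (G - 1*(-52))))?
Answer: 461/1057 + 84232*I*sqrt(1781)/1781 ≈ 0.43614 + 1995.9*I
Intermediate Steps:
I(G) = sqrt(52 + 3*G) (I(G) = sqrt(G + (G + (G + 52))) = sqrt(G + (G + (52 + G))) = sqrt(G + (52 + 2*G)) = sqrt(52 + 3*G))
23511/53907 - 84232/I(-611) = 23511/53907 - 84232/sqrt(52 + 3*(-611)) = 23511*(1/53907) - 84232/sqrt(52 - 1833) = 461/1057 - 84232*(-I*sqrt(1781)/1781) = 461/1057 - (-84232)*I*sqrt(1781)/1781 = 461/1057 + 84232*I*sqrt(1781)/1781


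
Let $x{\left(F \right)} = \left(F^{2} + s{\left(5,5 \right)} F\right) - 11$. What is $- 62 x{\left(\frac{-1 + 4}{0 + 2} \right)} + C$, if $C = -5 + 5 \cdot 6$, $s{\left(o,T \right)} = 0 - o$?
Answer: $\frac{2065}{2} \approx 1032.5$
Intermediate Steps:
$s{\left(o,T \right)} = - o$
$x{\left(F \right)} = -11 + F^{2} - 5 F$ ($x{\left(F \right)} = \left(F^{2} + \left(-1\right) 5 F\right) - 11 = \left(F^{2} - 5 F\right) - 11 = -11 + F^{2} - 5 F$)
$C = 25$ ($C = -5 + 30 = 25$)
$- 62 x{\left(\frac{-1 + 4}{0 + 2} \right)} + C = - 62 \left(-11 + \left(\frac{-1 + 4}{0 + 2}\right)^{2} - 5 \frac{-1 + 4}{0 + 2}\right) + 25 = - 62 \left(-11 + \left(\frac{3}{2}\right)^{2} - 5 \cdot \frac{3}{2}\right) + 25 = - 62 \left(-11 + \left(3 \cdot \frac{1}{2}\right)^{2} - 5 \cdot 3 \cdot \frac{1}{2}\right) + 25 = - 62 \left(-11 + \left(\frac{3}{2}\right)^{2} - \frac{15}{2}\right) + 25 = - 62 \left(-11 + \frac{9}{4} - \frac{15}{2}\right) + 25 = \left(-62\right) \left(- \frac{65}{4}\right) + 25 = \frac{2015}{2} + 25 = \frac{2065}{2}$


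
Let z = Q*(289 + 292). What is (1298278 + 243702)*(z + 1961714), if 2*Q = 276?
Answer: 3148556626160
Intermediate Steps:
Q = 138 (Q = (1/2)*276 = 138)
z = 80178 (z = 138*(289 + 292) = 138*581 = 80178)
(1298278 + 243702)*(z + 1961714) = (1298278 + 243702)*(80178 + 1961714) = 1541980*2041892 = 3148556626160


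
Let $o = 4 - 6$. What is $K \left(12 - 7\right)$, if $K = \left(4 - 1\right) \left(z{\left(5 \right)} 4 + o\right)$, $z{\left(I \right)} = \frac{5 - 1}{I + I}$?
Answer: $-6$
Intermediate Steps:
$z{\left(I \right)} = \frac{2}{I}$ ($z{\left(I \right)} = \frac{4}{2 I} = 4 \frac{1}{2 I} = \frac{2}{I}$)
$o = -2$ ($o = 4 - 6 = -2$)
$K = - \frac{6}{5}$ ($K = \left(4 - 1\right) \left(\frac{2}{5} \cdot 4 - 2\right) = 3 \left(2 \cdot \frac{1}{5} \cdot 4 - 2\right) = 3 \left(\frac{2}{5} \cdot 4 - 2\right) = 3 \left(\frac{8}{5} - 2\right) = 3 \left(- \frac{2}{5}\right) = - \frac{6}{5} \approx -1.2$)
$K \left(12 - 7\right) = - \frac{6 \left(12 - 7\right)}{5} = \left(- \frac{6}{5}\right) 5 = -6$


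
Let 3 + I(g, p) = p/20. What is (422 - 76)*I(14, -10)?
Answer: -1211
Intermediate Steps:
I(g, p) = -3 + p/20
(422 - 76)*I(14, -10) = (422 - 76)*(-3 + (1/20)*(-10)) = 346*(-3 - 1/2) = 346*(-7/2) = -1211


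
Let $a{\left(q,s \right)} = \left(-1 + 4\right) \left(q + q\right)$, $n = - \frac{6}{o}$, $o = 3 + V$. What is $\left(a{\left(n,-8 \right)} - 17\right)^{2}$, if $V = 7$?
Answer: $\frac{10609}{25} \approx 424.36$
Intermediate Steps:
$o = 10$ ($o = 3 + 7 = 10$)
$n = - \frac{3}{5}$ ($n = - \frac{6}{10} = \left(-6\right) \frac{1}{10} = - \frac{3}{5} \approx -0.6$)
$a{\left(q,s \right)} = 6 q$ ($a{\left(q,s \right)} = 3 \cdot 2 q = 6 q$)
$\left(a{\left(n,-8 \right)} - 17\right)^{2} = \left(6 \left(- \frac{3}{5}\right) - 17\right)^{2} = \left(- \frac{18}{5} - 17\right)^{2} = \left(- \frac{103}{5}\right)^{2} = \frac{10609}{25}$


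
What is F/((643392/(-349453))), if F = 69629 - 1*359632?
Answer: 101342418359/643392 ≈ 1.5751e+5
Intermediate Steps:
F = -290003 (F = 69629 - 359632 = -290003)
F/((643392/(-349453))) = -290003/(643392/(-349453)) = -290003/(643392*(-1/349453)) = -290003/(-643392/349453) = -290003*(-349453/643392) = 101342418359/643392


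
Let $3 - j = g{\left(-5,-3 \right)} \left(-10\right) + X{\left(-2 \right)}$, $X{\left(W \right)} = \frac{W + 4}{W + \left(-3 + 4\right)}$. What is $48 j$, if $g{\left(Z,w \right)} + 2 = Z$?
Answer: $-3120$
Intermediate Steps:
$g{\left(Z,w \right)} = -2 + Z$
$X{\left(W \right)} = \frac{4 + W}{1 + W}$ ($X{\left(W \right)} = \frac{4 + W}{W + 1} = \frac{4 + W}{1 + W}$)
$j = -65$ ($j = 3 - \left(\left(-2 - 5\right) \left(-10\right) + \frac{4 - 2}{1 - 2}\right) = 3 - \left(\left(-7\right) \left(-10\right) + \frac{1}{-1} \cdot 2\right) = 3 - \left(70 - 2\right) = 3 - 68 = -65$)
$48 j = 48 \left(-65\right) = -3120$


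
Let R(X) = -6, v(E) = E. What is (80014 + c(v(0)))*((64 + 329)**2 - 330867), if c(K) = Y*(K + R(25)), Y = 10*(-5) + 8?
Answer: -14160367188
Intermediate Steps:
Y = -42 (Y = -50 + 8 = -42)
c(K) = 252 - 42*K (c(K) = -42*(K - 6) = -42*(-6 + K) = 252 - 42*K)
(80014 + c(v(0)))*((64 + 329)**2 - 330867) = (80014 + (252 - 42*0))*((64 + 329)**2 - 330867) = (80014 + (252 + 0))*(393**2 - 330867) = (80014 + 252)*(154449 - 330867) = 80266*(-176418) = -14160367188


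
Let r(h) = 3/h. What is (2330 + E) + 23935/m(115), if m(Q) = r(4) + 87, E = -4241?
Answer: -575021/351 ≈ -1638.2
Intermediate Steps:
m(Q) = 351/4 (m(Q) = 3/4 + 87 = 351/4)
(2330 + E) + 23935/m(115) = (2330 - 4241) + 23935/(351/4) = -1911 + 23935*(4/351) = -1911 + 95740/351 = -575021/351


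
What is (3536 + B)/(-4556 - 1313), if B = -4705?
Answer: 1169/5869 ≈ 0.19918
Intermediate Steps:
(3536 + B)/(-4556 - 1313) = (3536 - 4705)/(-4556 - 1313) = -1169/(-5869) = -1169*(-1/5869) = 1169/5869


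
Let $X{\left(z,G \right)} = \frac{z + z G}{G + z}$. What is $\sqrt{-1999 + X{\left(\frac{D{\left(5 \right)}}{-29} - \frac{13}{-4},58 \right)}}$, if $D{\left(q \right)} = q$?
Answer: $\frac{2 i \sqrt{25048755355}}{7085} \approx 44.677 i$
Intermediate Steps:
$X{\left(z,G \right)} = \frac{z + G z}{G + z}$
$\sqrt{-1999 + X{\left(\frac{D{\left(5 \right)}}{-29} - \frac{13}{-4},58 \right)}} = \sqrt{-1999 + \frac{\left(\frac{5}{-29} - \frac{13}{-4}\right) \left(1 + 58\right)}{58 + \left(\frac{5}{-29} - \frac{13}{-4}\right)}} = \sqrt{-1999 + \left(5 \left(- \frac{1}{29}\right) - - \frac{13}{4}\right) \frac{1}{58 + \left(5 \left(- \frac{1}{29}\right) - - \frac{13}{4}\right)} 59} = \sqrt{-1999 + \left(- \frac{5}{29} + \frac{13}{4}\right) \frac{1}{58 + \left(- \frac{5}{29} + \frac{13}{4}\right)} 59} = \sqrt{-1999 + \frac{357}{116} \frac{1}{58 + \frac{357}{116}} \cdot 59} = \sqrt{-1999 + \frac{357}{116} \frac{1}{\frac{7085}{116}} \cdot 59} = \sqrt{-1999 + \frac{357}{116} \cdot \frac{116}{7085} \cdot 59} = \sqrt{-1999 + \frac{21063}{7085}} = \sqrt{- \frac{14141852}{7085}} = \frac{2 i \sqrt{25048755355}}{7085}$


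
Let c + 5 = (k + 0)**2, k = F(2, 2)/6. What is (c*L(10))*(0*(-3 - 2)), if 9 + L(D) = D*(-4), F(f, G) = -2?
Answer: 0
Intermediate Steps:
k = -1/3 (k = -2/6 = -2*1/6 = -1/3 ≈ -0.33333)
L(D) = -9 - 4*D (L(D) = -9 + D*(-4) = -9 - 4*D)
c = -44/9 (c = -5 + (-1/3 + 0)**2 = -5 + (-1/3)**2 = -5 + 1/9 = -44/9 ≈ -4.8889)
(c*L(10))*(0*(-3 - 2)) = (-44*(-9 - 4*10)/9)*(0*(-3 - 2)) = (-44*(-9 - 40)/9)*(0*(-5)) = -44/9*(-49)*0 = (2156/9)*0 = 0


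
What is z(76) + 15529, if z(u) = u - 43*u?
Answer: 12337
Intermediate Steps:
z(u) = -42*u
z(76) + 15529 = -42*76 + 15529 = -3192 + 15529 = 12337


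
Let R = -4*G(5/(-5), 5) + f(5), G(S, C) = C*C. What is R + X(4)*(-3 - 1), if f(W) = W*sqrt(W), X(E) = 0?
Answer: -100 + 5*sqrt(5) ≈ -88.820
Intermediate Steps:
f(W) = W**(3/2)
G(S, C) = C**2
R = -100 + 5*sqrt(5) (R = -4*5**2 + 5**(3/2) = -4*25 + 5*sqrt(5) = -100 + 5*sqrt(5) ≈ -88.820)
R + X(4)*(-3 - 1) = (-100 + 5*sqrt(5)) + 0*(-3 - 1) = (-100 + 5*sqrt(5)) + 0*(-4) = (-100 + 5*sqrt(5)) + 0 = -100 + 5*sqrt(5)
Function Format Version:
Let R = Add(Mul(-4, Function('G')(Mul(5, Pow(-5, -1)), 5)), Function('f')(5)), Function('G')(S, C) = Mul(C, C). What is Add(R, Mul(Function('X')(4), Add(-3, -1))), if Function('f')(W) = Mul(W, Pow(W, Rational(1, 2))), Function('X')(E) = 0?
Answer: Add(-100, Mul(5, Pow(5, Rational(1, 2)))) ≈ -88.820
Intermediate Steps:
Function('f')(W) = Pow(W, Rational(3, 2))
Function('G')(S, C) = Pow(C, 2)
R = Add(-100, Mul(5, Pow(5, Rational(1, 2)))) (R = Add(Mul(-4, Pow(5, 2)), Pow(5, Rational(3, 2))) = Add(Mul(-4, 25), Mul(5, Pow(5, Rational(1, 2)))) = Add(-100, Mul(5, Pow(5, Rational(1, 2)))) ≈ -88.820)
Add(R, Mul(Function('X')(4), Add(-3, -1))) = Add(Add(-100, Mul(5, Pow(5, Rational(1, 2)))), Mul(0, Add(-3, -1))) = Add(Add(-100, Mul(5, Pow(5, Rational(1, 2)))), Mul(0, -4)) = Add(Add(-100, Mul(5, Pow(5, Rational(1, 2)))), 0) = Add(-100, Mul(5, Pow(5, Rational(1, 2))))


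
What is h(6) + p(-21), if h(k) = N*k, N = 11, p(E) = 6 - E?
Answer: 93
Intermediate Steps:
h(k) = 11*k
h(6) + p(-21) = 11*6 + (6 - 1*(-21)) = 66 + (6 + 21) = 66 + 27 = 93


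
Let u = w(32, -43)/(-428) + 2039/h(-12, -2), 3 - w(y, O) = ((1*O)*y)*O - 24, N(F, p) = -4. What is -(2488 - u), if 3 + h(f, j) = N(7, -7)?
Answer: -7912753/2996 ≈ -2641.1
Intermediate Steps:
h(f, j) = -7 (h(f, j) = -3 - 4 = -7)
w(y, O) = 27 - y*O² (w(y, O) = 3 - (((1*O)*y)*O - 24) = 3 - ((O*y)*O - 24) = 3 - (y*O² - 24) = 3 - (-24 + y*O²) = 3 + (24 - y*O²) = 27 - y*O²)
u = -458705/2996 (u = (27 - 1*32*(-43)²)/(-428) + 2039/(-7) = (27 - 1*32*1849)*(-1/428) + 2039*(-⅐) = (27 - 59168)*(-1/428) - 2039/7 = -59141*(-1/428) - 2039/7 = 59141/428 - 2039/7 = -458705/2996 ≈ -153.11)
-(2488 - u) = -(2488 - 1*(-458705/2996)) = -(2488 + 458705/2996) = -1*7912753/2996 = -7912753/2996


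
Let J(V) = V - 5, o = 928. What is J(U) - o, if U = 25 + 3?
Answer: -905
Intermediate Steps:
U = 28
J(V) = -5 + V
J(U) - o = (-5 + 28) - 1*928 = 23 - 928 = -905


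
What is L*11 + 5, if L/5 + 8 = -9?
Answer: -930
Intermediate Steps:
L = -85 (L = -40 + 5*(-9) = -40 - 45 = -85)
L*11 + 5 = -85*11 + 5 = -935 + 5 = -930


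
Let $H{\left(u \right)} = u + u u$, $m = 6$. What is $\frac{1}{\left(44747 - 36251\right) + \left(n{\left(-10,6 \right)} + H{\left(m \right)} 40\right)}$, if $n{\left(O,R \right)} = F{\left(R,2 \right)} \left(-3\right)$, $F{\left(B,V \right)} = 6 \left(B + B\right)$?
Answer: $\frac{1}{9960} \approx 0.0001004$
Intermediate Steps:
$F{\left(B,V \right)} = 12 B$ ($F{\left(B,V \right)} = 6 \cdot 2 B = 12 B$)
$n{\left(O,R \right)} = - 36 R$ ($n{\left(O,R \right)} = 12 R \left(-3\right) = - 36 R$)
$H{\left(u \right)} = u + u^{2}$
$\frac{1}{\left(44747 - 36251\right) + \left(n{\left(-10,6 \right)} + H{\left(m \right)} 40\right)} = \frac{1}{\left(44747 - 36251\right) - \left(216 - 6 \left(1 + 6\right) 40\right)} = \frac{1}{8496 - \left(216 - 6 \cdot 7 \cdot 40\right)} = \frac{1}{8496 + \left(-216 + 42 \cdot 40\right)} = \frac{1}{8496 + \left(-216 + 1680\right)} = \frac{1}{8496 + 1464} = \frac{1}{9960}$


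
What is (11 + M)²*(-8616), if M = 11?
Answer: -4170144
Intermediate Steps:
(11 + M)²*(-8616) = (11 + 11)²*(-8616) = 22²*(-8616) = 484*(-8616) = -4170144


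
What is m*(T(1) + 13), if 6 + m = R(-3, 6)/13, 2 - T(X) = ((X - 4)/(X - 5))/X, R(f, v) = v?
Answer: -1026/13 ≈ -78.923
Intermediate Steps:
T(X) = 2 - (-4 + X)/(X*(-5 + X)) (T(X) = 2 - (X - 4)/(X - 5)/X = 2 - (-4 + X)/(-5 + X)/X = 2 - (-4 + X)/(X*(-5 + X)))
m = -72/13 (m = -6 + 6/13 = -72/13 ≈ -5.5385)
m*(T(1) + 13) = -72*((4 - 11*1 + 2*1²)/(1*(-5 + 1)) + 13)/13 = -72*(1*(4 - 11 + 2*1)/(-4) + 13)/13 = -72*(1*(-¼)*(4 - 11 + 2) + 13)/13 = -72*(1*(-¼)*(-5) + 13)/13 = -72*(5/4 + 13)/13 = -72/13*57/4 = -1026/13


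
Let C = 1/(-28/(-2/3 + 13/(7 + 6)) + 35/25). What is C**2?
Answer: 25/170569 ≈ 0.00014657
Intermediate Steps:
C = -5/413 (C = 1/(-28/(-2*1/3 + 13/13) + 35*(1/25)) = 1/(-28/(-2/3 + 13*(1/13)) + 7/5) = 1/(-28/(-2/3 + 1) + 7/5) = 1/(-28/1/3 + 7/5) = 1/(-28*3 + 7/5) = 1/(-84 + 7/5) = 1/(-413/5) = -5/413 ≈ -0.012107)
C**2 = (-5/413)**2 = 25/170569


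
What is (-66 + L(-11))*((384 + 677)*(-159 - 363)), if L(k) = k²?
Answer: -30461310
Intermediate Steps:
(-66 + L(-11))*((384 + 677)*(-159 - 363)) = (-66 + (-11)²)*((384 + 677)*(-159 - 363)) = (-66 + 121)*(1061*(-522)) = 55*(-553842) = -30461310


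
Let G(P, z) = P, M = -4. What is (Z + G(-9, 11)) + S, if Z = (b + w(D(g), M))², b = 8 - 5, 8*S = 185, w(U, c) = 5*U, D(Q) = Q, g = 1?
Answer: 625/8 ≈ 78.125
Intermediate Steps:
S = 185/8 (S = (⅛)*185 = 185/8 ≈ 23.125)
b = 3
Z = 64 (Z = (3 + 5*1)² = (3 + 5)² = 8² = 64)
(Z + G(-9, 11)) + S = (64 - 9) + 185/8 = 55 + 185/8 = 625/8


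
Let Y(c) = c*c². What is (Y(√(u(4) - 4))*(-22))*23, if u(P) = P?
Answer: 0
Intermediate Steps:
Y(c) = c³
(Y(√(u(4) - 4))*(-22))*23 = ((√(4 - 4))³*(-22))*23 = ((√0)³*(-22))*23 = (0³*(-22))*23 = (0*(-22))*23 = 0*23 = 0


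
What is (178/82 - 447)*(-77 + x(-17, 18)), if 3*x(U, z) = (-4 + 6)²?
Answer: 4140026/123 ≈ 33659.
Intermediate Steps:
x(U, z) = 4/3 (x(U, z) = (-4 + 6)²/3 = (⅓)*2² = (⅓)*4 = 4/3)
(178/82 - 447)*(-77 + x(-17, 18)) = (178/82 - 447)*(-77 + 4/3) = (178*(1/82) - 447)*(-227/3) = (89/41 - 447)*(-227/3) = -18238/41*(-227/3) = 4140026/123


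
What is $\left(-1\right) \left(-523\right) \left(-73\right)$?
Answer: $-38179$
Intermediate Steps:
$\left(-1\right) \left(-523\right) \left(-73\right) = 523 \left(-73\right) = -38179$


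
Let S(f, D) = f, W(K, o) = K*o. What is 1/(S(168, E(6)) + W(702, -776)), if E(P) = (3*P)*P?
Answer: -1/544584 ≈ -1.8363e-6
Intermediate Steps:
E(P) = 3*P²
1/(S(168, E(6)) + W(702, -776)) = 1/(168 + 702*(-776)) = 1/(168 - 544752) = 1/(-544584) = -1/544584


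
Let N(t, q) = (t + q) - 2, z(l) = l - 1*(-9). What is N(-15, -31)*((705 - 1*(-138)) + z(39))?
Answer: -42768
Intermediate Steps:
z(l) = 9 + l (z(l) = l + 9 = 9 + l)
N(t, q) = -2 + q + t (N(t, q) = (q + t) - 2 = -2 + q + t)
N(-15, -31)*((705 - 1*(-138)) + z(39)) = (-2 - 31 - 15)*((705 - 1*(-138)) + (9 + 39)) = -48*((705 + 138) + 48) = -48*(843 + 48) = -48*891 = -42768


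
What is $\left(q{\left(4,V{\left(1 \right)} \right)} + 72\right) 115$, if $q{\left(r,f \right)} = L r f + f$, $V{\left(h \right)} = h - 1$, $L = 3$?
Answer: $8280$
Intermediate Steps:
$V{\left(h \right)} = -1 + h$
$q{\left(r,f \right)} = f + 3 f r$ ($q{\left(r,f \right)} = 3 r f + f = 3 f r + f = f + 3 f r$)
$\left(q{\left(4,V{\left(1 \right)} \right)} + 72\right) 115 = \left(\left(-1 + 1\right) \left(1 + 3 \cdot 4\right) + 72\right) 115 = \left(0 \left(1 + 12\right) + 72\right) 115 = \left(0 \cdot 13 + 72\right) 115 = \left(0 + 72\right) 115 = 72 \cdot 115 = 8280$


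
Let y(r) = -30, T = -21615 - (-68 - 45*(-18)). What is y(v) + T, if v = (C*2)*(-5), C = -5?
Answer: -22387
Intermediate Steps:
v = 50 (v = -5*2*(-5) = -10*(-5) = 50)
T = -22357 (T = -21615 - (-68 + 810) = -21615 - 1*742 = -21615 - 742 = -22357)
y(v) + T = -30 - 22357 = -22387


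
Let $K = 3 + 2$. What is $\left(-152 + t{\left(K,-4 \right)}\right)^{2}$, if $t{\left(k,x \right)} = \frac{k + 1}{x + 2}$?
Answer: $24025$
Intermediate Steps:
$K = 5$
$t{\left(k,x \right)} = \frac{1 + k}{2 + x}$
$\left(-152 + t{\left(K,-4 \right)}\right)^{2} = \left(-152 + \frac{1 + 5}{2 - 4}\right)^{2} = \left(-152 + \frac{1}{-2} \cdot 6\right)^{2} = \left(-152 - 3\right)^{2} = \left(-155\right)^{2} = 24025$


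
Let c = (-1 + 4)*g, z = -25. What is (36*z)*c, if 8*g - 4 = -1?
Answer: -2025/2 ≈ -1012.5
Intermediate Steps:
g = 3/8 (g = ½ + (⅛)*(-1) = ½ - ⅛ = 3/8 ≈ 0.37500)
c = 9/8 (c = (-1 + 4)*(3/8) = 3*(3/8) = 9/8 ≈ 1.1250)
(36*z)*c = (36*(-25))*(9/8) = -900*9/8 = -2025/2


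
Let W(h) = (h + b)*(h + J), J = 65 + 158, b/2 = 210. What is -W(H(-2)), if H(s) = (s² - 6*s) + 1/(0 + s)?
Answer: -415467/4 ≈ -1.0387e+5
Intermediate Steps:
b = 420 (b = 2*210 = 420)
J = 223
H(s) = 1/s + s² - 6*s (H(s) = (s² - 6*s) + 1/s = 1/s + s² - 6*s)
W(h) = (223 + h)*(420 + h) (W(h) = (h + 420)*(h + 223) = (420 + h)*(223 + h) = (223 + h)*(420 + h))
-W(H(-2)) = -(93660 + ((1 + (-2)²*(-6 - 2))/(-2))² + 643*((1 + (-2)²*(-6 - 2))/(-2))) = -(93660 + (-(1 + 4*(-8))/2)² + 643*(-(1 + 4*(-8))/2)) = -(93660 + (-(1 - 32)/2)² + 643*(-(1 - 32)/2)) = -(93660 + (-½*(-31))² + 643*(-½*(-31))) = -(93660 + (31/2)² + 643*(31/2)) = -(93660 + 961/4 + 19933/2) = -1*415467/4 = -415467/4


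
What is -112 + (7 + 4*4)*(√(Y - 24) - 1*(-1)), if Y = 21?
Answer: -89 + 23*I*√3 ≈ -89.0 + 39.837*I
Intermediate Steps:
-112 + (7 + 4*4)*(√(Y - 24) - 1*(-1)) = -112 + (7 + 4*4)*(√(21 - 24) - 1*(-1)) = -112 + (7 + 16)*(√(-3) + 1) = -112 + 23*(I*√3 + 1) = -112 + 23*(1 + I*√3) = -112 + (23 + 23*I*√3) = -89 + 23*I*√3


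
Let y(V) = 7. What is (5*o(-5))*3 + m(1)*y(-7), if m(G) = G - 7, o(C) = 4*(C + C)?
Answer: -642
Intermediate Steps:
o(C) = 8*C (o(C) = 4*(2*C) = 8*C)
m(G) = -7 + G
(5*o(-5))*3 + m(1)*y(-7) = (5*(8*(-5)))*3 + (-7 + 1)*7 = (5*(-40))*3 - 6*7 = -200*3 - 42 = -600 - 42 = -642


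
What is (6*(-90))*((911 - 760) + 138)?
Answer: -156060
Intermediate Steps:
(6*(-90))*((911 - 760) + 138) = -540*(151 + 138) = -540*289 = -156060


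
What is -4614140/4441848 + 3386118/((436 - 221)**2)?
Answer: 3706833211141/51331105950 ≈ 72.214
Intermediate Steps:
-4614140/4441848 + 3386118/((436 - 221)**2) = -4614140*1/4441848 + 3386118/(215**2) = -1153535/1110462 + 3386118/46225 = 3706833211141/51331105950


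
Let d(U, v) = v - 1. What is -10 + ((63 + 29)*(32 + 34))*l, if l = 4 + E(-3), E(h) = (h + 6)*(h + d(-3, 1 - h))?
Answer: 24278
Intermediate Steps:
d(U, v) = -1 + v
E(h) = 0 (E(h) = (h + 6)*(h + (-1 + (1 - h))) = (6 + h)*(h - h) = (6 + h)*0 = 0)
l = 4 (l = 4 + 0 = 4)
-10 + ((63 + 29)*(32 + 34))*l = -10 + ((63 + 29)*(32 + 34))*4 = -10 + (92*66)*4 = -10 + 6072*4 = -10 + 24288 = 24278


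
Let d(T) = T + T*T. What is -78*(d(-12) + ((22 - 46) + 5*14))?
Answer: -13884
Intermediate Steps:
d(T) = T + T**2
-78*(d(-12) + ((22 - 46) + 5*14)) = -78*(-12*(1 - 12) + ((22 - 46) + 5*14)) = -78*(-12*(-11) + (-24 + 70)) = -78*(132 + 46) = -78*178 = -13884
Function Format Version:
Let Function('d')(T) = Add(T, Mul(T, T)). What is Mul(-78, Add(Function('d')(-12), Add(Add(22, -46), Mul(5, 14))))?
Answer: -13884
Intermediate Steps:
Function('d')(T) = Add(T, Pow(T, 2))
Mul(-78, Add(Function('d')(-12), Add(Add(22, -46), Mul(5, 14)))) = Mul(-78, Add(Mul(-12, Add(1, -12)), Add(Add(22, -46), Mul(5, 14)))) = Mul(-78, Add(Mul(-12, -11), Add(-24, 70))) = Mul(-78, Add(132, 46)) = Mul(-78, 178) = -13884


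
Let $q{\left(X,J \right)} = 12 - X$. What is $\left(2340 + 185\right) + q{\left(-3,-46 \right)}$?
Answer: $2540$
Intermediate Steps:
$\left(2340 + 185\right) + q{\left(-3,-46 \right)} = \left(2340 + 185\right) + \left(12 - -3\right) = 2525 + \left(12 + 3\right) = 2525 + 15 = 2540$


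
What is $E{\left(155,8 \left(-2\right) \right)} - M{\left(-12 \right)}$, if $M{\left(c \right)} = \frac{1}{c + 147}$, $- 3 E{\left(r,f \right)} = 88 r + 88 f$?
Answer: $- \frac{550441}{135} \approx -4077.3$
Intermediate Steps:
$E{\left(r,f \right)} = - \frac{88 f}{3} - \frac{88 r}{3}$ ($E{\left(r,f \right)} = - \frac{88 r + 88 f}{3} = - \frac{88 f + 88 r}{3} = - \frac{88 f}{3} - \frac{88 r}{3}$)
$M{\left(c \right)} = \frac{1}{147 + c}$
$E{\left(155,8 \left(-2\right) \right)} - M{\left(-12 \right)} = \left(- \frac{88 \cdot 8 \left(-2\right)}{3} - \frac{13640}{3}\right) - \frac{1}{147 - 12} = \left(\left(- \frac{88}{3}\right) \left(-16\right) - \frac{13640}{3}\right) - \frac{1}{135} = \left(\frac{1408}{3} - \frac{13640}{3}\right) - \frac{1}{135} = - \frac{12232}{3} - \frac{1}{135} = - \frac{550441}{135}$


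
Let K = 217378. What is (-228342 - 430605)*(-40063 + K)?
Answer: -116841187305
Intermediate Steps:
(-228342 - 430605)*(-40063 + K) = (-228342 - 430605)*(-40063 + 217378) = -658947*177315 = -116841187305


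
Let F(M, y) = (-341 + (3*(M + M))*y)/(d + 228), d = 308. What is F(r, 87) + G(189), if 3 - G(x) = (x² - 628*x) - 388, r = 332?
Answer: 44854995/536 ≈ 83685.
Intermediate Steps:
F(M, y) = -341/536 + 3*M*y/268 (F(M, y) = (-341 + (3*(M + M))*y)/(308 + 228) = (-341 + (3*(2*M))*y)/536 = (-341 + (6*M)*y)*(1/536) = (-341 + 6*M*y)*(1/536) = -341/536 + 3*M*y/268)
G(x) = 391 - x² + 628*x (G(x) = 3 - ((x² - 628*x) - 388) = 3 - (-388 + x² - 628*x) = 3 + (388 - x² + 628*x) = 391 - x² + 628*x)
F(r, 87) + G(189) = (-341/536 + (3/268)*332*87) + (391 - 1*189² + 628*189) = (-341/536 + 21663/67) + (391 - 1*35721 + 118692) = 172963/536 + (391 - 35721 + 118692) = 172963/536 + 83362 = 44854995/536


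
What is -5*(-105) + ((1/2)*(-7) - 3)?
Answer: 1037/2 ≈ 518.50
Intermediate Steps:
-5*(-105) + ((1/2)*(-7) - 3) = 525 + ((1*(1/2))*(-7) - 3) = 525 + ((1/2)*(-7) - 3) = 525 + (-7/2 - 3) = 525 - 13/2 = 1037/2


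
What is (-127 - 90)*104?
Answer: -22568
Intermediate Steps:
(-127 - 90)*104 = -217*104 = -22568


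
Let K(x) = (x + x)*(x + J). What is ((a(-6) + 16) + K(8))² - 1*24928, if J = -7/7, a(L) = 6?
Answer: -6972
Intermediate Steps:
J = -1 (J = -7*⅐ = -1)
K(x) = 2*x*(-1 + x) (K(x) = (x + x)*(x - 1) = (2*x)*(-1 + x) = 2*x*(-1 + x))
((a(-6) + 16) + K(8))² - 1*24928 = ((6 + 16) + 2*8*(-1 + 8))² - 1*24928 = (22 + 2*8*7)² - 24928 = (22 + 112)² - 24928 = 134² - 24928 = 17956 - 24928 = -6972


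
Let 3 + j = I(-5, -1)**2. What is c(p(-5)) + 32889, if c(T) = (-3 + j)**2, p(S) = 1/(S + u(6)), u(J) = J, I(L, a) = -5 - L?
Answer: 32925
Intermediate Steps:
j = -3 (j = -3 + (-5 - 1*(-5))**2 = -3 + (-5 + 5)**2 = -3 + 0**2 = -3 + 0 = -3)
p(S) = 1/(6 + S) (p(S) = 1/(S + 6) = 1/(6 + S))
c(T) = 36 (c(T) = (-3 - 3)**2 = (-6)**2 = 36)
c(p(-5)) + 32889 = 36 + 32889 = 32925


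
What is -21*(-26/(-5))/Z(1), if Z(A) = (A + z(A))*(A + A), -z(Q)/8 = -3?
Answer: -273/125 ≈ -2.1840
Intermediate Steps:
z(Q) = 24 (z(Q) = -8*(-3) = 24)
Z(A) = 2*A*(24 + A) (Z(A) = (A + 24)*(A + A) = (24 + A)*(2*A) = 2*A*(24 + A))
-21*(-26/(-5))/Z(1) = -21*(-26/(-5))/(2*1*(24 + 1)) = -21*(-26*(-⅕))/(2*1*25) = -546/(5*50) = -21*13/125 = -273/125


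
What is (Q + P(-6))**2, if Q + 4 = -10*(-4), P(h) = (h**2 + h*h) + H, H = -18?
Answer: 8100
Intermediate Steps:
P(h) = -18 + 2*h**2 (P(h) = (h**2 + h*h) - 18 = (h**2 + h**2) - 18 = 2*h**2 - 18 = -18 + 2*h**2)
Q = 36 (Q = -4 - 10*(-4) = -4 + 40 = 36)
(Q + P(-6))**2 = (36 + (-18 + 2*(-6)**2))**2 = (36 + (-18 + 2*36))**2 = (36 + (-18 + 72))**2 = (36 + 54)**2 = 90**2 = 8100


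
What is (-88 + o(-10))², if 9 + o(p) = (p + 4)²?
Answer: 3721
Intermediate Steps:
o(p) = -9 + (4 + p)² (o(p) = -9 + (p + 4)² = -9 + (4 + p)²)
(-88 + o(-10))² = (-88 + (-9 + (4 - 10)²))² = (-88 + (-9 + (-6)²))² = (-88 + (-9 + 36))² = (-88 + 27)² = (-61)² = 3721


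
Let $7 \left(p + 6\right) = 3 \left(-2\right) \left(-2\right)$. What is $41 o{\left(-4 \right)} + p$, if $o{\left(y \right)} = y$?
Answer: $- \frac{1178}{7} \approx -168.29$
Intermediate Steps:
$p = - \frac{30}{7}$ ($p = -6 + \frac{3 \left(-2\right) \left(-2\right)}{7} = -6 + \frac{\left(-6\right) \left(-2\right)}{7} = -6 + \frac{1}{7} \cdot 12 = -6 + \frac{12}{7} = - \frac{30}{7} \approx -4.2857$)
$41 o{\left(-4 \right)} + p = 41 \left(-4\right) - \frac{30}{7} = -164 - \frac{30}{7} = - \frac{1178}{7}$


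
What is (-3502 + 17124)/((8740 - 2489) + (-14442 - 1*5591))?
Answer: -6811/6891 ≈ -0.98839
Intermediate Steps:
(-3502 + 17124)/((8740 - 2489) + (-14442 - 1*5591)) = 13622/(6251 + (-14442 - 5591)) = 13622/(6251 - 20033) = 13622/(-13782) = 13622*(-1/13782) = -6811/6891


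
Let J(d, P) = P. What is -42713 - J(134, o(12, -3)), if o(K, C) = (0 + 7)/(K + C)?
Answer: -384424/9 ≈ -42714.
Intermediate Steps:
o(K, C) = 7/(C + K)
-42713 - J(134, o(12, -3)) = -42713 - 7/(-3 + 12) = -42713 - 7/9 = -384424/9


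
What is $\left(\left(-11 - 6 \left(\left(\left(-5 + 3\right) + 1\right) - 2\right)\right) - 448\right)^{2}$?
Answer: $194481$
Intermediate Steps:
$\left(\left(-11 - 6 \left(\left(\left(-5 + 3\right) + 1\right) - 2\right)\right) - 448\right)^{2} = \left(\left(-11 - 6 \left(\left(-2 + 1\right) - 2\right)\right) - 448\right)^{2} = \left(\left(-11 - 6 \left(-1 - 2\right)\right) - 448\right)^{2} = \left(\left(-11 - -18\right) - 448\right)^{2} = \left(\left(-11 + 18\right) - 448\right)^{2} = \left(7 - 448\right)^{2} = \left(-441\right)^{2} = 194481$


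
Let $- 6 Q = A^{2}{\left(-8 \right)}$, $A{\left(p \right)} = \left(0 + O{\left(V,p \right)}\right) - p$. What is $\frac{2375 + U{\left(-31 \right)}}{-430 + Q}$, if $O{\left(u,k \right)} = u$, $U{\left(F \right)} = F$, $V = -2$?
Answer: $- \frac{586}{109} \approx -5.3761$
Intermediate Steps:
$A{\left(p \right)} = -2 - p$ ($A{\left(p \right)} = \left(0 - 2\right) - p = -2 - p$)
$Q = -6$ ($Q = - \frac{\left(-2 - -8\right)^{2}}{6} = - \frac{\left(-2 + 8\right)^{2}}{6} = - \frac{6^{2}}{6} = \left(- \frac{1}{6}\right) 36 = -6$)
$\frac{2375 + U{\left(-31 \right)}}{-430 + Q} = \frac{2375 - 31}{-430 - 6} = \frac{2344}{-436} = 2344 \left(- \frac{1}{436}\right) = - \frac{586}{109}$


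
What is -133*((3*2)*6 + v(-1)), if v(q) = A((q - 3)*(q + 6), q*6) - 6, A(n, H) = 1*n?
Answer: -1330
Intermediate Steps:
A(n, H) = n
v(q) = -6 + (-3 + q)*(6 + q) (v(q) = (q - 3)*(q + 6) - 6 = (-3 + q)*(6 + q) - 6 = -6 + (-3 + q)*(6 + q))
-133*((3*2)*6 + v(-1)) = -133*((3*2)*6 + (-24 + (-1)**2 + 3*(-1))) = -133*(6*6 + (-24 + 1 - 3)) = -133*(36 - 26) = -133*10 = -1330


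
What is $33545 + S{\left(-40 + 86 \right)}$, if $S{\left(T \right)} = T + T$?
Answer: $33637$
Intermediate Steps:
$S{\left(T \right)} = 2 T$
$33545 + S{\left(-40 + 86 \right)} = 33545 + 2 \left(-40 + 86\right) = 33545 + 2 \cdot 46 = 33545 + 92 = 33637$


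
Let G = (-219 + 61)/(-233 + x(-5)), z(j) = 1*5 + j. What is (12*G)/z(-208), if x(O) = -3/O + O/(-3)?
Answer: -28440/702583 ≈ -0.040479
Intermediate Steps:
z(j) = 5 + j
x(O) = -3/O - O/3 (x(O) = -3/O + O*(-1/3) = -3/O - O/3)
G = 2370/3461 (G = (-219 + 61)/(-233 + (-3/(-5) - 1/3*(-5))) = -158/(-233 + (-3*(-1/5) + 5/3)) = -158/(-233 + (3/5 + 5/3)) = -158/(-233 + 34/15) = -158/(-3461/15) = -158*(-15/3461) = 2370/3461 ≈ 0.68477)
(12*G)/z(-208) = (12*(2370/3461))/(5 - 208) = (28440/3461)/(-203) = (28440/3461)*(-1/203) = -28440/702583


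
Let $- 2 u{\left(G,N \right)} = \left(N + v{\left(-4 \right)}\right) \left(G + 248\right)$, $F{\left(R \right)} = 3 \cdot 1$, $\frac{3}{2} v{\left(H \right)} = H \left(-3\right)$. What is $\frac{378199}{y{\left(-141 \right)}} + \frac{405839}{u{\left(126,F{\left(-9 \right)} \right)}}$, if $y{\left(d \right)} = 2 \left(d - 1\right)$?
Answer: $- \frac{893213619}{584188} \approx -1529.0$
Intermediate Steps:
$v{\left(H \right)} = - 2 H$ ($v{\left(H \right)} = \frac{2 H \left(-3\right)}{3} = \frac{2 \left(- 3 H\right)}{3} = - 2 H$)
$F{\left(R \right)} = 3$
$y{\left(d \right)} = -2 + 2 d$ ($y{\left(d \right)} = 2 \left(-1 + d\right) = -2 + 2 d$)
$u{\left(G,N \right)} = - \frac{\left(8 + N\right) \left(248 + G\right)}{2}$ ($u{\left(G,N \right)} = - \frac{\left(N - -8\right) \left(G + 248\right)}{2} = - \frac{\left(N + 8\right) \left(248 + G\right)}{2} = - \frac{\left(8 + N\right) \left(248 + G\right)}{2}$)
$\frac{378199}{y{\left(-141 \right)}} + \frac{405839}{u{\left(126,F{\left(-9 \right)} \right)}} = \frac{378199}{-2 + 2 \left(-141\right)} + \frac{405839}{-992 - 372 - 504 - 63 \cdot 3} = \frac{378199}{-2 - 282} + \frac{405839}{-992 - 372 - 504 - 189} = \frac{378199}{-284} + \frac{405839}{-2057} = 378199 \left(- \frac{1}{284}\right) + 405839 \left(- \frac{1}{2057}\right) = - \frac{378199}{284} - \frac{405839}{2057} = - \frac{893213619}{584188}$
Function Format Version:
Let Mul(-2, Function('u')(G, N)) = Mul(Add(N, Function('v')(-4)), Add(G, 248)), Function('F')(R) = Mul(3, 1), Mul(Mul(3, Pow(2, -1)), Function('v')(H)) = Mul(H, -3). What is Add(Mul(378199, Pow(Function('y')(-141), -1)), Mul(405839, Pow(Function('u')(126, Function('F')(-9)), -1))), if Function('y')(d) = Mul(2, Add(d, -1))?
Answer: Rational(-893213619, 584188) ≈ -1529.0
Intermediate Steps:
Function('v')(H) = Mul(-2, H) (Function('v')(H) = Mul(Rational(2, 3), Mul(H, -3)) = Mul(Rational(2, 3), Mul(-3, H)) = Mul(-2, H))
Function('F')(R) = 3
Function('y')(d) = Add(-2, Mul(2, d)) (Function('y')(d) = Mul(2, Add(-1, d)) = Add(-2, Mul(2, d)))
Function('u')(G, N) = Mul(Rational(-1, 2), Add(8, N), Add(248, G)) (Function('u')(G, N) = Mul(Rational(-1, 2), Mul(Add(N, Mul(-2, -4)), Add(G, 248))) = Mul(Rational(-1, 2), Mul(Add(N, 8), Add(248, G))) = Mul(Rational(-1, 2), Mul(Add(8, N), Add(248, G))) = Mul(Rational(-1, 2), Add(8, N), Add(248, G)))
Add(Mul(378199, Pow(Function('y')(-141), -1)), Mul(405839, Pow(Function('u')(126, Function('F')(-9)), -1))) = Add(Mul(378199, Pow(Add(-2, Mul(2, -141)), -1)), Mul(405839, Pow(Add(-992, Mul(-124, 3), Mul(-4, 126), Mul(Rational(-1, 2), 126, 3)), -1))) = Add(Mul(378199, Pow(Add(-2, -282), -1)), Mul(405839, Pow(Add(-992, -372, -504, -189), -1))) = Add(Mul(378199, Pow(-284, -1)), Mul(405839, Pow(-2057, -1))) = Add(Mul(378199, Rational(-1, 284)), Mul(405839, Rational(-1, 2057))) = Add(Rational(-378199, 284), Rational(-405839, 2057)) = Rational(-893213619, 584188)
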